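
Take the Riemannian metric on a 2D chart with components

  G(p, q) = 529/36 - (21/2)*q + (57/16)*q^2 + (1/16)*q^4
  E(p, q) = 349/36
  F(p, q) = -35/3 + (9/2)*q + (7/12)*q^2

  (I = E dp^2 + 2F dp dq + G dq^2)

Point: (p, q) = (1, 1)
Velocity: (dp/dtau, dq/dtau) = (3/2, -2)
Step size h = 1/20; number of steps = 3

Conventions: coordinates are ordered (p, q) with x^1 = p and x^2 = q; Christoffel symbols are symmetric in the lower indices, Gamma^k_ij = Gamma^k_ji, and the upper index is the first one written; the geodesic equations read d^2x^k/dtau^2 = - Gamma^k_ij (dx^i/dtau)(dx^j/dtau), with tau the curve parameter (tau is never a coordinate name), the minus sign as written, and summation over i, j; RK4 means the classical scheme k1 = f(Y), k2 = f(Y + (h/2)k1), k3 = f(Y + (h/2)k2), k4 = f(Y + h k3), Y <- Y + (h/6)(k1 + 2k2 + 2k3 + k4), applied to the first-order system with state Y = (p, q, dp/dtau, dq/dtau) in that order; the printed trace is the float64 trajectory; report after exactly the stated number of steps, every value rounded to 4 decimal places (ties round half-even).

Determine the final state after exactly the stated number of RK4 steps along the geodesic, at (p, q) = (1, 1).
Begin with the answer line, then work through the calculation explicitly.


Answer: p = 1.1654, q = 0.6606, dp/dtau = 0.5927, dq/dtau = -2.6024

f(Y) = (dp/dtau, dq/dtau, -Gamma^p_ij Y'^i Y'^j, -Gamma^q_ij Y'^i Y'^j) with the Gammas evaluated at the stage position; h = 0.050000; intermediate values shown to 6 dp
step 0: p = 1.0000, q = 1.0000, dp/dtau = 1.5000, dq/dtau = -2.0000
step 1:
  k1: at (p, q) = (1.000000, 1.000000), (dp/dtau, dq/dtau) = (1.500000, -2.000000); Gamma_ppp = 0.000000, Gamma_ppq = 0.000000, Gamma_pqq = 1.048016, Gamma_qpp = 0.000000, Gamma_qpq = 0.000000, Gamma_qqq = 0.682521; k1 = (1.500000, -2.000000, -4.192064, -2.730086)
  k2: at (p, q) = (1.037500, 0.950000), (dp/dtau, dq/dtau) = (1.395198, -2.068252); Gamma_ppp = 0.000000, Gamma_ppq = 0.000000, Gamma_pqq = 1.080216, Gamma_qpp = 0.000000, Gamma_qpq = 0.000000, Gamma_qqq = 0.708466; k2 = (1.395198, -2.068252, -4.620806, -3.030580)
  k3: at (p, q) = (1.034880, 0.948294), (dp/dtau, dq/dtau) = (1.384480, -2.075764); Gamma_ppp = 0.000000, Gamma_ppq = 0.000000, Gamma_pqq = 1.081351, Gamma_qpp = 0.000000, Gamma_qpq = 0.000000, Gamma_qqq = 0.709369; k3 = (1.384480, -2.075764, -4.659323, -3.056529)
  k4: at (p, q) = (1.069224, 0.896212), (dp/dtau, dq/dtau) = (1.267034, -2.152826); Gamma_ppp = 0.000000, Gamma_ppq = 0.000000, Gamma_pqq = 1.117129, Gamma_qpp = 0.000000, Gamma_qpq = 0.000000, Gamma_qqq = 0.737506; k4 = (1.267034, -2.152826, -5.177514, -3.418089)
  Y <- Y + (h/6)(k1 + 2k2 + 2k3 + k4): p = 1.0694, q = 0.8963, dp/dtau = 1.2673, dq/dtau = -2.1527
step 2:
  k1: at (p, q) = (1.069387, 0.896326), (dp/dtau, dq/dtau) = (1.267251, -2.152687); Gamma_ppp = 0.000000, Gamma_ppq = 0.000000, Gamma_pqq = 1.117048, Gamma_qpp = 0.000000, Gamma_qpq = 0.000000, Gamma_qqq = 0.737443; k1 = (1.267251, -2.152687, -5.176466, -3.417353)
  k2: at (p, q) = (1.101068, 0.842509), (dp/dtau, dq/dtau) = (1.137840, -2.238120); Gamma_ppp = 0.000000, Gamma_ppq = 0.000000, Gamma_pqq = 1.156326, Gamma_qpp = 0.000000, Gamma_qpq = 0.000000, Gamma_qqq = 0.767561; k2 = (1.137840, -2.238120, -5.792249, -3.844853)
  k3: at (p, q) = (1.097833, 0.840373), (dp/dtau, dq/dtau) = (1.122445, -2.248808); Gamma_ppp = 0.000000, Gamma_ppq = 0.000000, Gamma_pqq = 1.157933, Gamma_qpp = 0.000000, Gamma_qpq = 0.000000, Gamma_qqq = 0.768776; k3 = (1.122445, -2.248808, -5.855824, -3.887804)
  k4: at (p, q) = (1.125509, 0.783886), (dp/dtau, dq/dtau) = (0.974460, -2.347077); Gamma_ppp = 0.000000, Gamma_ppq = 0.000000, Gamma_pqq = 1.201679, Gamma_qpp = 0.000000, Gamma_qpq = 0.000000, Gamma_qqq = 0.801348; k4 = (0.974460, -2.347077, -6.619775, -4.414444)
  Y <- Y + (h/6)(k1 + 2k2 + 2k3 + k4): p = 1.1257, q = 0.7840, dp/dtau = 0.9748, dq/dtau = -2.3468
step 3:
  k1: at (p, q) = (1.125739, 0.784046), (dp/dtau, dq/dtau) = (0.974815, -2.346829); Gamma_ppp = 0.000000, Gamma_ppq = 0.000000, Gamma_pqq = 1.201552, Gamma_qpp = 0.000000, Gamma_qpq = 0.000000, Gamma_qqq = 0.801255; k1 = (0.974815, -2.346829, -6.617676, -4.412998)
  k2: at (p, q) = (1.150109, 0.725375), (dp/dtau, dq/dtau) = (0.809373, -2.457154); Gamma_ppp = 0.000000, Gamma_ppq = 0.000000, Gamma_pqq = 1.249327, Gamma_qpp = 0.000000, Gamma_qpq = 0.000000, Gamma_qqq = 0.835677; k2 = (0.809373, -2.457154, -7.542945, -5.045489)
  k3: at (p, q) = (1.145973, 0.722617), (dp/dtau, dq/dtau) = (0.786241, -2.472966); Gamma_ppp = 0.000000, Gamma_ppq = 0.000000, Gamma_pqq = 1.251624, Gamma_qpp = 0.000000, Gamma_qpq = 0.000000, Gamma_qqq = 0.837300; k3 = (0.786241, -2.472966, -7.654384, -5.120561)
  k4: at (p, q) = (1.165051, 0.660398), (dp/dtau, dq/dtau) = (0.592096, -2.602857); Gamma_ppp = 0.000000, Gamma_ppq = 0.000000, Gamma_pqq = 1.304328, Gamma_qpp = 0.000000, Gamma_qpq = 0.000000, Gamma_qqq = 0.873680; k4 = (0.592096, -2.602857, -8.836646, -5.919064)
  Y <- Y + (h/6)(k1 + 2k2 + 2k3 + k4): p = 1.1654, q = 0.6606, dp/dtau = 0.5927, dq/dtau = -2.6024


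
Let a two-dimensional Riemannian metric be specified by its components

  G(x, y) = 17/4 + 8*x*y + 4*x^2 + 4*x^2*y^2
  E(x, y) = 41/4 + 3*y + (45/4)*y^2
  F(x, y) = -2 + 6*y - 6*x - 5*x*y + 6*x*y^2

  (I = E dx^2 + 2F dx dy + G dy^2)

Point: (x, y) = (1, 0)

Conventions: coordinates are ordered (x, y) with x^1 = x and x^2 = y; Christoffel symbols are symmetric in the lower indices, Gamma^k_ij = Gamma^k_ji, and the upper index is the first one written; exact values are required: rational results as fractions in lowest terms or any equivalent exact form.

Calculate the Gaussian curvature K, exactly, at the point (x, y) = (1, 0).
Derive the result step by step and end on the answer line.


E = 41/4, F = -8, G = 33/4, EG - F^2 = 329/16 at the point
E_x = 0, E_y = 3, F_x = -6, F_y = 1, G_x = 8, G_y = 8
E_yy = 45/2, F_xy = -5, G_xx = 8
The intrinsic route: Brioschi's K = (det M1 - det M2)/(EG - F^2)^2.
M1 = [[-E_yy/2 + F_xy - G_xx/2, E_x/2, F_x - E_y/2], [F_y - G_x/2, E, F], [G_y/2, F, G]] = [[-81/4, 0, -15/2], [-3, 41/4, -8], [4, -8, 33/4]]; det M1 = -18489/64
M2 = [[0, E_y/2, G_x/2], [E_y/2, E, F], [G_x/2, F, G]] = [[0, 3/2, 4], [3/2, 41/4, -8], [4, -8, 33/4]]; det M2 = -4457/16
det M1 - det M2 = -661/64; K = -661/64 / (329/16)^2 = -2644/108241

Answer: K = -2644/108241


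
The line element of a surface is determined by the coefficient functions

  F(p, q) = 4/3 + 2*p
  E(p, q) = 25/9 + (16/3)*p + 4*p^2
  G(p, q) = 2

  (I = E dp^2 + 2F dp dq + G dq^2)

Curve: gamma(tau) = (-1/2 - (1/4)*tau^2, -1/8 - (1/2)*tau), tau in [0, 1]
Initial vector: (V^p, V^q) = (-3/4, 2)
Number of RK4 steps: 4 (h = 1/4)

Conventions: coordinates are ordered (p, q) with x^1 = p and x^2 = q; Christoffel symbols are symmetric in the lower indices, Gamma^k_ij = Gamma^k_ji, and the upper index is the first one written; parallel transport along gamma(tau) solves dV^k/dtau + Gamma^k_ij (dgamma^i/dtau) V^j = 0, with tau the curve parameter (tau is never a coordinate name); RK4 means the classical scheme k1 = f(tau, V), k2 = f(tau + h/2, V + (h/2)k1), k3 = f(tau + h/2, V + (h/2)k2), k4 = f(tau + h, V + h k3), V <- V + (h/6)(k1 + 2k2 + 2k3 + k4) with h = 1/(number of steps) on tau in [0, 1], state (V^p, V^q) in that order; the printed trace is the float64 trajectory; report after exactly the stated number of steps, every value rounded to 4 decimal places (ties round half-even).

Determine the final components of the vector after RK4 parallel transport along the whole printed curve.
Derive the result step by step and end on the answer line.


gamma'(tau) = (-(1/2)*tau, -1/2); f(tau, V)^k = -Gamma^k_ij(gamma(tau)) gamma'^i(tau) V^j; h = 1/4; intermediate values shown to 6 dp
curve data and Christoffel symbols at the stage parameters:
  tau = 0.000000: gamma = (-0.500000, -0.125000), gamma' = (0.000000, -0.500000); Gamma_ppp = 0.315789, Gamma_ppq = 0.000000, Gamma_pqq = 0.000000, Gamma_qpp = 0.947368, Gamma_qpq = 0.000000, Gamma_qqq = 0.000000
  tau = 0.125000: gamma = (-0.503906, -0.187500), gamma' = (-0.062500, -0.500000); Gamma_ppp = 0.309142, Gamma_ppq = 0.000000, Gamma_pqq = 0.000000, Gamma_qpp = 0.949684, Gamma_qpq = 0.000000, Gamma_qqq = 0.000000
  tau = 0.250000: gamma = (-0.515625, -0.250000), gamma' = (-0.125000, -0.500000); Gamma_ppp = 0.288902, Gamma_ppq = 0.000000, Gamma_pqq = 0.000000, Gamma_qpp = 0.956364, Gamma_qpq = 0.000000, Gamma_qqq = 0.000000
  tau = 0.375000: gamma = (-0.535156, -0.312500), gamma' = (-0.187500, -0.500000); Gamma_ppp = 0.254227, Gamma_ppq = 0.000000, Gamma_pqq = 0.000000, Gamma_qpp = 0.966566, Gamma_qpq = 0.000000, Gamma_qqq = 0.000000
  tau = 0.500000: gamma = (-0.562500, -0.375000), gamma' = (-0.250000, -0.500000); Gamma_ppp = 0.203908, Gamma_ppq = 0.000000, Gamma_pqq = 0.000000, Gamma_qpp = 0.978760, Gamma_qpq = 0.000000, Gamma_qqq = 0.000000
  tau = 0.625000: gamma = (-0.597656, -0.437500), gamma' = (-0.312500, -0.500000); Gamma_ppp = 0.136719, Gamma_ppq = 0.000000, Gamma_pqq = 0.000000, Gamma_qpp = 0.990565, Gamma_qpq = 0.000000, Gamma_qqq = 0.000000
  tau = 0.750000: gamma = (-0.640625, -0.500000), gamma' = (-0.375000, -0.500000); Gamma_ppp = 0.052013, Gamma_ppq = 0.000000, Gamma_pqq = 0.000000, Gamma_qpp = 0.998646, Gamma_qpq = 0.000000, Gamma_qqq = 0.000000
  tau = 0.875000: gamma = (-0.691406, -0.562500), gamma' = (-0.437500, -0.500000); Gamma_ppp = -0.049419, Gamma_ppq = 0.000000, Gamma_pqq = 0.000000, Gamma_qpp = 0.998777, Gamma_qpq = 0.000000, Gamma_qqq = 0.000000
  tau = 1.000000: gamma = (-0.750000, -0.625000), gamma' = (-0.500000, -0.500000); Gamma_ppp = -0.164384, Gamma_ppq = 0.000000, Gamma_pqq = 0.000000, Gamma_qpp = 0.986301, Gamma_qpq = 0.000000, Gamma_qqq = 0.000000
step 0: V^p = -0.7500, V^q = 2.0000
step 1: k1 = (0.000000, 0.000000), k2 = (-0.014491, -0.044516), k3 = (-0.014526, -0.044624), k4 = (-0.027216, -0.090093); V <- V + (h/6)(k1 + 2k2 + 2k3 + k4): V^p = -0.7536, V^q = 1.9888
step 2: k1 = (-0.027213, -0.090084), k2 = (-0.036082, -0.137184), k3 = (-0.036135, -0.137385), k4 = (-0.038874, -0.186597); V <- V + (h/6)(k1 + 2k2 + 2k3 + k4): V^p = -0.7623, V^q = 1.9544
step 3: k1 = (-0.038861, -0.186533), k2 = (-0.032777, -0.237482), k3 = (-0.032745, -0.237247), k4 = (-0.015029, -0.288550); V <- V + (h/6)(k1 + 2k2 + 2k3 + k4): V^p = -0.7700, V^q = 1.8951
step 4: k1 = (-0.015019, -0.288370), k2 = (0.016689, -0.337296), k3 = (0.016603, -0.335564), k4 = (0.062949, -0.377694); V <- V + (h/6)(k1 + 2k2 + 2k3 + k4): V^p = -0.7653, V^q = 1.8112

Answer: V^p = -0.7653, V^q = 1.8112


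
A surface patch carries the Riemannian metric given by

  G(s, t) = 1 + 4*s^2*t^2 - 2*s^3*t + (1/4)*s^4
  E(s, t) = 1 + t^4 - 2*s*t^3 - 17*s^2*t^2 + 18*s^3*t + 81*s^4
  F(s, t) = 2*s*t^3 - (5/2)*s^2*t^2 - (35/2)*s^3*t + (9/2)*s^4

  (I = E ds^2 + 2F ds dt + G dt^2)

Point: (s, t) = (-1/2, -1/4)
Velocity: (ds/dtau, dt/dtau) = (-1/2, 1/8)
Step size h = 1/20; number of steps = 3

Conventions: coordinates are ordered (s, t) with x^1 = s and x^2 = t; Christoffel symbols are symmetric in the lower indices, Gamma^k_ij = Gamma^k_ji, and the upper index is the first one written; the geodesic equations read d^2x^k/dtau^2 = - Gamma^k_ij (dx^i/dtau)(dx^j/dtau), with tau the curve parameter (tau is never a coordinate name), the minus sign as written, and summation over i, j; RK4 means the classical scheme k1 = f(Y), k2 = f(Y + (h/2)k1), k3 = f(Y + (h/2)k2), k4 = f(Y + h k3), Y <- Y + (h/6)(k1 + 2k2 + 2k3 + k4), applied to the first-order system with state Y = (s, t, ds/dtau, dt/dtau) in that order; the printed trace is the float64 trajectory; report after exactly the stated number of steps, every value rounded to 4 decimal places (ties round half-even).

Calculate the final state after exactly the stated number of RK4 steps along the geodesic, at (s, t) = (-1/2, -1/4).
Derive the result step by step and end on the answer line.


f(Y) = (ds/dtau, dt/dtau, -Gamma^s_ij Y'^i Y'^j, -Gamma^t_ij Y'^i Y'^j) with the Gammas evaluated at the stage position; h = 0.050000; intermediate values shown to 6 dp
step 0: s = -0.5000, t = -0.2500, ds/dtau = -0.5000, dt/dtau = 0.1250
step 1:
  k1: at (s, t) = (-0.500000, -0.250000), (ds/dtau, dt/dtau) = (-0.500000, 0.125000); Gamma_sss = -3.361572, Gamma_sst = 0.000000, Gamma_stt = 0.363413, Gamma_tss = 0.181707, Gamma_tst = 0.000000, Gamma_ttt = -0.019644; k1 = (-0.500000, 0.125000, 0.834715, -0.045120)
  k2: at (s, t) = (-0.512500, -0.246875), (ds/dtau, dt/dtau) = (-0.479132, 0.123872); Gamma_sss = -3.326744, Gamma_sst = -0.006585, Gamma_stt = 0.360004, Gamma_tss = 0.166672, Gamma_tst = 0.000330, Gamma_ttt = -0.018036; k2 = (-0.479132, 0.123872, 0.757407, -0.037947)
  k3: at (s, t) = (-0.511978, -0.246903), (ds/dtau, dt/dtau) = (-0.481065, 0.124051); Gamma_sss = -3.328229, Gamma_sst = -0.006392, Gamma_stt = 0.360154, Gamma_tss = 0.167139, Gamma_tst = 0.000321, Gamma_ttt = -0.018086; k3 = (-0.481065, 0.124051, 0.763925, -0.038363)
  k4: at (s, t) = (-0.524053, -0.243797), (ds/dtau, dt/dtau) = (-0.461804, 0.123082); Gamma_sss = -3.292296, Gamma_sst = -0.012404, Gamma_stt = 0.356594, Gamma_tss = 0.153220, Gamma_tst = 0.000577, Gamma_ttt = -0.016596; k4 = (-0.461804, 0.123082, 0.695312, -0.032359)
  Y <- Y + (h/6)(k1 + 2k2 + 2k3 + k4): s = -0.5240, t = -0.2438, ds/dtau = -0.4619, dt/dtau = 0.1231
step 2:
  k1: at (s, t) = (-0.524018, -0.243801), (ds/dtau, dt/dtau) = (-0.461894, 0.123083); Gamma_sss = -3.292401, Gamma_sst = -0.012391, Gamma_stt = 0.356605, Gamma_tss = 0.153252, Gamma_tst = 0.000577, Gamma_ttt = -0.016599; k1 = (-0.461894, 0.123083, 0.695610, -0.032379)
  k2: at (s, t) = (-0.535566, -0.240724), (ds/dtau, dt/dtau) = (-0.444504, 0.122273); Gamma_sss = -3.256299, Gamma_sst = -0.017835, Gamma_stt = 0.352996, Gamma_tss = 0.140482, Gamma_tst = 0.000769, Gamma_ttt = -0.015229; k2 = (-0.444504, 0.122273, 0.636176, -0.027446)
  k3: at (s, t) = (-0.535131, -0.240744), (ds/dtau, dt/dtau) = (-0.445990, 0.122396); Gamma_sss = -3.257667, Gamma_sst = -0.017700, Gamma_stt = 0.353137, Gamma_tss = 0.140825, Gamma_tst = 0.000765, Gamma_ttt = -0.015266; k3 = (-0.445990, 0.122396, 0.640750, -0.027699)
  k4: at (s, t) = (-0.546318, -0.237681), (ds/dtau, dt/dtau) = (-0.429857, 0.121698); Gamma_sss = -3.221479, Gamma_sst = -0.022696, Gamma_stt = 0.349495, Gamma_tss = 0.128959, Gamma_tst = 0.000909, Gamma_ttt = -0.013991; k4 = (-0.429857, 0.121698, 0.587704, -0.023526)
  Y <- Y + (h/6)(k1 + 2k2 + 2k3 + k4): s = -0.5463, t = -0.2377, ds/dtau = -0.4299, dt/dtau = 0.1217
step 3:
  k1: at (s, t) = (-0.546291, -0.237683), (ds/dtau, dt/dtau) = (-0.429918, 0.121698); Gamma_sss = -3.221565, Gamma_sst = -0.022688, Gamma_stt = 0.349504, Gamma_tss = 0.128980, Gamma_tst = 0.000908, Gamma_ttt = -0.013993; k1 = (-0.429918, 0.121698, 0.587890, -0.023537)
  k2: at (s, t) = (-0.557039, -0.234640), (ds/dtau, dt/dtau) = (-0.415221, 0.121109); Gamma_sss = -3.185904, Gamma_sst = -0.027247, Gamma_stt = 0.345895, Gamma_tss = 0.118029, Gamma_tst = 0.001009, Gamma_ttt = -0.012814; k2 = (-0.415221, 0.121109, 0.541462, -0.020060)
  k3: at (s, t) = (-0.556672, -0.234655), (ds/dtau, dt/dtau) = (-0.416381, 0.121196); Gamma_sss = -3.187121, Gamma_sst = -0.027151, Gamma_stt = 0.346021, Gamma_tss = 0.118283, Gamma_tst = 0.001008, Gamma_ttt = -0.012842; k3 = (-0.416381, 0.121196, 0.544739, -0.020217)
  k4: at (s, t) = (-0.567110, -0.231623), (ds/dtau, dt/dtau) = (-0.402681, 0.120687); Gamma_sss = -3.151890, Gamma_sst = -0.031358, Gamma_stt = 0.342440, Gamma_tss = 0.108064, Gamma_tst = 0.001075, Gamma_ttt = -0.011741; k4 = (-0.402681, 0.120687, 0.503049, -0.017247)
  Y <- Y + (h/6)(k1 + 2k2 + 2k3 + k4): s = -0.5671, t = -0.2316, ds/dtau = -0.4027, dt/dtau = 0.1207

Answer: s = -0.5671, t = -0.2316, ds/dtau = -0.4027, dt/dtau = 0.1207


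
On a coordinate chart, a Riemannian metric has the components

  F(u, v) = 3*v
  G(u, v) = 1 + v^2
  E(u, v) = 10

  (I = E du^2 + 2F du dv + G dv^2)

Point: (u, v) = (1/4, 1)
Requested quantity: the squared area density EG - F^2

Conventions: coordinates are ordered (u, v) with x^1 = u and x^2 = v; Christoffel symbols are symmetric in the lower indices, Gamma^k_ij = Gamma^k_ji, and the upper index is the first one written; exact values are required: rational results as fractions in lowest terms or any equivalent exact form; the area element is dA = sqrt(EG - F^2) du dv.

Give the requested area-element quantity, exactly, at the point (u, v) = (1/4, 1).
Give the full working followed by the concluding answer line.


E = 10, F = 3, G = 2; EG - F^2 = 11

Answer: EG - F^2 = 11


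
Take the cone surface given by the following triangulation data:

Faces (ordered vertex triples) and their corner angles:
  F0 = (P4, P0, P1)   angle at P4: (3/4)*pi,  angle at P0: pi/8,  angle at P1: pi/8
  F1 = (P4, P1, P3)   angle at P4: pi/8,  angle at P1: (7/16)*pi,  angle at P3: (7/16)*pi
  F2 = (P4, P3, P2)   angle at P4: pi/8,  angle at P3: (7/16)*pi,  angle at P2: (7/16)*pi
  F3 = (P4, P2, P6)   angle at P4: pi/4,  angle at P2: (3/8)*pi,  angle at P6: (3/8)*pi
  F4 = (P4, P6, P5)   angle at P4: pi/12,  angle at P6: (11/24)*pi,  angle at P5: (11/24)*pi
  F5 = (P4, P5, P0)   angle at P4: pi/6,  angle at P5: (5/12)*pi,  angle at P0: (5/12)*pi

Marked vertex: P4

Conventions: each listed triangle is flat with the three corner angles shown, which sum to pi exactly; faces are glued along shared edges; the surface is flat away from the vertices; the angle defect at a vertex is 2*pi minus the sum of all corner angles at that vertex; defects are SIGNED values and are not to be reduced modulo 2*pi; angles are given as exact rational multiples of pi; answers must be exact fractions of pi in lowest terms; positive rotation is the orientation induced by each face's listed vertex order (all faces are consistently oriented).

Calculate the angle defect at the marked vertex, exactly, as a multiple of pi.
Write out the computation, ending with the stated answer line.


Sum of corner angles at P4: (3/2)*pi
defect = 2*pi - (3/2)*pi

Answer: defect(P4) = pi/2


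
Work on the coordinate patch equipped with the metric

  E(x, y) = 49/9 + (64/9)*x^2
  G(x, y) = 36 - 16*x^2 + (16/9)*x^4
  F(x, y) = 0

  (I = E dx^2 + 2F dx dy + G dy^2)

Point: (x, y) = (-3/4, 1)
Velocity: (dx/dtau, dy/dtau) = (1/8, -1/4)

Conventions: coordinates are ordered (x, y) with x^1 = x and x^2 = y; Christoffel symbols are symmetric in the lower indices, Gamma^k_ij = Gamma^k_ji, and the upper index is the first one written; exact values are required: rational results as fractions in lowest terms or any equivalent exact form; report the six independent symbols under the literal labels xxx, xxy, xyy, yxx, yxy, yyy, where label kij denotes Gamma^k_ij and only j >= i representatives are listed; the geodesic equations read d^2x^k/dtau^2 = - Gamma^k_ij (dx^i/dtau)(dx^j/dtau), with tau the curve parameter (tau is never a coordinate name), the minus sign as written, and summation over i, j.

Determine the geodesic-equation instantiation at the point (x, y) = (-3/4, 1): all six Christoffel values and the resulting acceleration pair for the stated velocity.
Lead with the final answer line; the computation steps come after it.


Answer: Gamma_xxx = -48/85, Gamma_xxy = 0, Gamma_xyy = -189/170, Gamma_yxx = 0, Gamma_yxy = 8/21, Gamma_yyy = 0; accelerations (d^2x/dtau^2, d^2y/dtau^2) = (213/2720, 1/42)

E = 85/9, F = 0, G = 441/16 at the point
E_x = -32/3, E_y = 0, F_x = 0, F_y = 0, G_x = 21, G_y = 0
EG - F^2 = 4165/16;  g^inv = (16/4165) * [[441/16, 0], [0, 85/9]]
first-kind symbols [ij,l] = (1/2)(d_i g_jl + d_j g_il - d_l g_ij): [xx,x] = E_x/2 = -16/3, [xx,y] = F_x - E_y/2 = 0, [xy,x] = E_y/2 = 0, [xy,y] = G_x/2 = 21/2, [yy,x] = F_y - G_x/2 = -21/2, [yy,y] = G_y/2 = 0
Gamma^x_ij = (G*[ij,x] - F*[ij,y])/(EG - F^2), Gamma^y_ij = (E*[ij,y] - F*[ij,x])/(EG - F^2)
Gamma_xxx = -48/85, Gamma_xxy = 0, Gamma_xyy = -189/170, Gamma_yxx = 0, Gamma_yxy = 8/21, Gamma_yyy = 0
d^2x/dtau^2 = -(Gamma_xxx*(1/8)^2 + 2*Gamma_xxy*(1/8)*(-1/4) + Gamma_xyy*(-1/4)^2) = 213/2720
d^2y/dtau^2 = -(Gamma_yxx*(1/8)^2 + 2*Gamma_yxy*(1/8)*(-1/4) + Gamma_yyy*(-1/4)^2) = 1/42


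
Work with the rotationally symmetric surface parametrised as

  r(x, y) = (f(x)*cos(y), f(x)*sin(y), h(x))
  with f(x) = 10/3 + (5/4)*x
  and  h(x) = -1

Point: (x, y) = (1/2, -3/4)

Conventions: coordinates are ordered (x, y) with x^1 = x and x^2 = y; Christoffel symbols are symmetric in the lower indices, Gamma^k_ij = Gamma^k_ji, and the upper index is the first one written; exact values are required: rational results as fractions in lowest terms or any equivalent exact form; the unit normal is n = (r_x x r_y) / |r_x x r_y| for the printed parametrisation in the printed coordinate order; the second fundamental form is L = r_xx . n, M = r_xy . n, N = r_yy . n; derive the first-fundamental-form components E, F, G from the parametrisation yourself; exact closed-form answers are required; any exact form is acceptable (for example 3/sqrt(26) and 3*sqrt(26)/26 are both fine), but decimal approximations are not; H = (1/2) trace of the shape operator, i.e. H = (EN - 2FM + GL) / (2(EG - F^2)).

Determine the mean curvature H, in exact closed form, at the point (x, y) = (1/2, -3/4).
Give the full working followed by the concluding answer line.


f = 95/24, f' = 5/4, f'' = 0, h' = 0, h'' = 0
E = 25/16, F = 0, G = 9025/576; answer radicand W^2 = 25/16
unnormalised second-form numerators: l = 0, m = 0, n = 0; L = l/sqrt(25/16), and similarly M = m/sqrt(W^2), N = n/sqrt(W^2)
H = (E*n - 2*F*m + G*l) / (2*(EG - F^2)*sqrt(W^2)); E*n - 2*F*m + G*l = 0, EG - F^2 = 225625/9216, so H = (0)/sqrt(25/16)

Answer: H = 0


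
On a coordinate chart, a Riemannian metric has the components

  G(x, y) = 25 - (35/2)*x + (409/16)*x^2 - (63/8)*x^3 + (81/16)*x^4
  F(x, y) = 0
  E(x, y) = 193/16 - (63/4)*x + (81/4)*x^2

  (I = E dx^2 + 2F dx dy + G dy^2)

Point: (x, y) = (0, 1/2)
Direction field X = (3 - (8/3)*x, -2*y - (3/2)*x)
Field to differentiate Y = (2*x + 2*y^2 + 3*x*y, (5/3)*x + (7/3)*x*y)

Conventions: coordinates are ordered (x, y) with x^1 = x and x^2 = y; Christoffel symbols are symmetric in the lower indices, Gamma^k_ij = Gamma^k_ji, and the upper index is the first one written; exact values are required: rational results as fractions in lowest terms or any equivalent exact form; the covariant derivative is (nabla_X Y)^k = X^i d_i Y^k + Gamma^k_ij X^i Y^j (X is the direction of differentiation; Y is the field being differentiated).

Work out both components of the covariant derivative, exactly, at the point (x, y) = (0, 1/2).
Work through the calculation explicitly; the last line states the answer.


E = 193/16, F = 0, G = 25 at the point
E_x = -63/4, E_y = 0, F_x = 0, F_y = 0, G_x = -35/2, G_y = 0
EG - F^2 = 4825/16;  g^inv = (16/4825) * [[25, 0], [0, 193/16]]
first-kind symbols [ij,l] = (1/2)(d_i g_jl + d_j g_il - d_l g_ij): [xx,x] = E_x/2 = -63/8, [xx,y] = F_x - E_y/2 = 0, [xy,x] = E_y/2 = 0, [xy,y] = G_x/2 = -35/4, [yy,x] = F_y - G_x/2 = 35/4, [yy,y] = G_y/2 = 0
Gamma^x_ij = (G*[ij,x] - F*[ij,y])/(EG - F^2), Gamma^y_ij = (E*[ij,y] - F*[ij,x])/(EG - F^2)
Gamma_xxx = -126/193, Gamma_xxy = 0, Gamma_xyy = 140/193, Gamma_yxx = 0, Gamma_yxy = -7/20, Gamma_yyy = 0
X = (3, -1), Y = (1/2, 0) at the point

Answer: (nabla_X Y)^x = 2903/386, (nabla_X Y)^y = 347/40


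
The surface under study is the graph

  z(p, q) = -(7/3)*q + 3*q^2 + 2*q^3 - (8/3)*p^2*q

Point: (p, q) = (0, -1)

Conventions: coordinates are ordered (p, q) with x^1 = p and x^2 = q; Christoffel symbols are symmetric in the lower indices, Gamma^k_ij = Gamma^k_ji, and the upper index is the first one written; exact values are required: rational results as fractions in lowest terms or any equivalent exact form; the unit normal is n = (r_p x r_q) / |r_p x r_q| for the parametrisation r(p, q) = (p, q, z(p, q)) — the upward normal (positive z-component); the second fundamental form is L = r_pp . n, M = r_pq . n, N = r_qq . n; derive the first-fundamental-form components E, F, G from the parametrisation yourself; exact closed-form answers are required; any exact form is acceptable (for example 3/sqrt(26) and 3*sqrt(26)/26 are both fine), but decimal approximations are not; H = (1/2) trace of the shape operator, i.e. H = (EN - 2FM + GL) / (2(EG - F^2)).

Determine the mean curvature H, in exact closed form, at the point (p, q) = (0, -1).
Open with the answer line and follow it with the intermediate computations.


Answer: H = 383*sqrt(58)/3364

z_p = 0, z_q = -7/3, z_pp = 16/3, z_pq = 0, z_qq = -6
E = 1, F = 0, G = 58/9; answer radicand W^2 = 58/9
unnormalised second-form numerators: l = 16/3, m = 0, n = -6; L = l/sqrt(58/9), and similarly M = m/sqrt(W^2), N = n/sqrt(W^2)
H = (E*n - 2*F*m + G*l) / (2*(EG - F^2)*sqrt(W^2)); E*n - 2*F*m + G*l = 766/27, EG - F^2 = 58/9, so H = (383/174)/sqrt(58/9)


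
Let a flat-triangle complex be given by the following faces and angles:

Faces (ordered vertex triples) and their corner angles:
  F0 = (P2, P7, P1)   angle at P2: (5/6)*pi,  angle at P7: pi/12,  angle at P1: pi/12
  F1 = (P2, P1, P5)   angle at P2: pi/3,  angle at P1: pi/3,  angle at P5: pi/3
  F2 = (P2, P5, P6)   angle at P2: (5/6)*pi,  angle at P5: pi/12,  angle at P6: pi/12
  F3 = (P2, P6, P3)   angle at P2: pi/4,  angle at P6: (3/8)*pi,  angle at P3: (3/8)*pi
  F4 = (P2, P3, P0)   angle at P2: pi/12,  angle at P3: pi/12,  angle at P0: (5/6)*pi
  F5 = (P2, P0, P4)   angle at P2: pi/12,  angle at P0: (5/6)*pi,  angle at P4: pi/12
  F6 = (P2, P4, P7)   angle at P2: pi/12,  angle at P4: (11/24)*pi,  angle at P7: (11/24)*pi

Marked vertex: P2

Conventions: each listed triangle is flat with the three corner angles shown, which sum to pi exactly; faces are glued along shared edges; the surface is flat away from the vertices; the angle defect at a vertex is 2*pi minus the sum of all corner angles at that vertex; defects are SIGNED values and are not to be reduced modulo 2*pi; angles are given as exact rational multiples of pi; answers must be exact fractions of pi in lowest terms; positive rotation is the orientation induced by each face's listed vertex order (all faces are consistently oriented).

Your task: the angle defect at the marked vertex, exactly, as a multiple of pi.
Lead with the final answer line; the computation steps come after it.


Answer: defect(P2) = -pi/2

Sum of corner angles at P2: (5/2)*pi
defect = 2*pi - (5/2)*pi


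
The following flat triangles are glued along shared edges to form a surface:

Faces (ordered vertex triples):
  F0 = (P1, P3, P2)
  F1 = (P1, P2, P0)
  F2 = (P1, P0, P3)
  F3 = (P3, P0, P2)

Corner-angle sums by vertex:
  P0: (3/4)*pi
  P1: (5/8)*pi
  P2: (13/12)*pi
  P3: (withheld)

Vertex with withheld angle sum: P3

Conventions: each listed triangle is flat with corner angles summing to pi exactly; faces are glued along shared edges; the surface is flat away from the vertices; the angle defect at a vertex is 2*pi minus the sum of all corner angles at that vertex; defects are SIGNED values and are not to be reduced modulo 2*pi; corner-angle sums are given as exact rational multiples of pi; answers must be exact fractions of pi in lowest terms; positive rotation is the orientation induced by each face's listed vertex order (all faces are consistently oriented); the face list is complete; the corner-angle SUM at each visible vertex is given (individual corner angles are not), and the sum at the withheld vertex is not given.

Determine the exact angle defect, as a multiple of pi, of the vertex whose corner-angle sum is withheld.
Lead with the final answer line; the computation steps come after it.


Answer: defect(P3) = (11/24)*pi

V = 4, E = 6, F = 4; chi = V - E + F = 2
Gauss-Bonnet: total defect = 2*pi*chi = 4*pi; visible defects sum to (85/24)*pi


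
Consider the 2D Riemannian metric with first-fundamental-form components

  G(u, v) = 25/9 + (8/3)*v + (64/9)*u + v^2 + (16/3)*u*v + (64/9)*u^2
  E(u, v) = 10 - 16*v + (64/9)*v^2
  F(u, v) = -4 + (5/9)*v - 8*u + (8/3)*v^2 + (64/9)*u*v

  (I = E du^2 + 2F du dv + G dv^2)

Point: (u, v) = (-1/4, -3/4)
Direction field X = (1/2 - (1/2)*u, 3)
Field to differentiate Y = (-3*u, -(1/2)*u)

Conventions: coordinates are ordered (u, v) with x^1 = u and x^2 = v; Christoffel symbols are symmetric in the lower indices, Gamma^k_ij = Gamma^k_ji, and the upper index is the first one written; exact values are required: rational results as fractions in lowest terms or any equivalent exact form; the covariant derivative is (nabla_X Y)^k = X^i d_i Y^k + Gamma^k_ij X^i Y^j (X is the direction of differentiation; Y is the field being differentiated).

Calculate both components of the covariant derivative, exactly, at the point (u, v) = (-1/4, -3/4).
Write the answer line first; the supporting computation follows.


Answer: (nabla_X Y)^u = -18819/5992, (nabla_X Y)^v = -19989/59920

E = 26, F = 5/12, G = 145/144 at the point
E_u = 0, E_v = -80/3, F_u = -40/3, F_v = -47/9, G_u = -4/9, G_v = -1/6
EG - F^2 = 3745/144;  g^inv = (144/3745) * [[145/144, -5/12], [-5/12, 26]]
first-kind symbols [ij,l] = (1/2)(d_i g_jl + d_j g_il - d_l g_ij): [uu,u] = E_u/2 = 0, [uu,v] = F_u - E_v/2 = 0, [uv,u] = E_v/2 = -40/3, [uv,v] = G_u/2 = -2/9, [vv,u] = F_v - G_u/2 = -5, [vv,v] = G_v/2 = -1/12
Gamma^u_ij = (G*[ij,u] - F*[ij,v])/(EG - F^2), Gamma^v_ij = (E*[ij,v] - F*[ij,u])/(EG - F^2)
Gamma_uuu = 0, Gamma_uuv = -384/749, Gamma_uvv = -144/749, Gamma_vuu = 0, Gamma_vuv = -32/3745, Gamma_vvv = -12/3745
X = (5/8, 3), Y = (3/4, 1/8) at the point


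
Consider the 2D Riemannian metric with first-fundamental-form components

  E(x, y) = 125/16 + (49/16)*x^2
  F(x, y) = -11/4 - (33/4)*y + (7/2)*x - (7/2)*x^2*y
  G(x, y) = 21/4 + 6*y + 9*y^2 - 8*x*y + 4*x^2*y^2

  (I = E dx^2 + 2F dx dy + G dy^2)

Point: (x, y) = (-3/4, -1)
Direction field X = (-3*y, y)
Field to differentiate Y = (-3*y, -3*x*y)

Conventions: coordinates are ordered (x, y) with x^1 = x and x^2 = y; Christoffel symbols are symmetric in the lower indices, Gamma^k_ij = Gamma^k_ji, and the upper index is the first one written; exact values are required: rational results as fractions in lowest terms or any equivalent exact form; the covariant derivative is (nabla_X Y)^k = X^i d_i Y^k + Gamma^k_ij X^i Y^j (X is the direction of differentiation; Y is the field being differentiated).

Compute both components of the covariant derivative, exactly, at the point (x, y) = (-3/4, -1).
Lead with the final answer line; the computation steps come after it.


Answer: (nabla_X Y)^x = 33237/19913, (nabla_X Y)^y = -8691/79652

E = 2441/256, F = 155/32, G = 9/2 at the point
E_x = -147/32, E_y = 0, F_x = -7/4, F_y = -327/32, G_x = 2, G_y = -21/2
EG - F^2 = 19913/1024;  g^inv = (1024/19913) * [[9/2, -155/32], [-155/32, 2441/256]]
first-kind symbols [ij,l] = (1/2)(d_i g_jl + d_j g_il - d_l g_ij): [xx,x] = E_x/2 = -147/64, [xx,y] = F_x - E_y/2 = -7/4, [xy,x] = E_y/2 = 0, [xy,y] = G_x/2 = 1, [yy,x] = F_y - G_x/2 = -359/32, [yy,y] = G_y/2 = -21/4
Gamma^x_ij = (G*[ij,x] - F*[ij,y])/(EG - F^2), Gamma^y_ij = (E*[ij,y] - F*[ij,x])/(EG - F^2)
Gamma_xxx = -1904/19913, Gamma_xxy = -4960/19913, Gamma_xyy = -25656/19913, Gamma_yxx = -11389/39826, Gamma_yxy = 9764/19913, Gamma_yyy = 4384/19913
X = (3, -1), Y = (3, -9/4) at the point


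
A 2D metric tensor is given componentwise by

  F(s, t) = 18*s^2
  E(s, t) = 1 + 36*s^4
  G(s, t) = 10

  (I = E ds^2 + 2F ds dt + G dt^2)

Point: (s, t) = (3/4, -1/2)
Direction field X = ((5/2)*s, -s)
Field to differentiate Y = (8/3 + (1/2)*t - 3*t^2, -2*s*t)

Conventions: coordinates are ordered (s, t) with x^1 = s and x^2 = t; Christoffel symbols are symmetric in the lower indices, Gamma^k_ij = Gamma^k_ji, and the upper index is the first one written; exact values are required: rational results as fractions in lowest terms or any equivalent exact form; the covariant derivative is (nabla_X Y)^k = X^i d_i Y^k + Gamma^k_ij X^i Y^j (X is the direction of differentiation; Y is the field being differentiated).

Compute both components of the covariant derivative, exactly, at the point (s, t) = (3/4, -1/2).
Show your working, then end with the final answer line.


E = 793/64, F = 81/8, G = 10 at the point
E_s = 243/4, E_t = 0, F_s = 27, F_t = 0, G_s = 0, G_t = 0
EG - F^2 = 1369/64;  g^inv = (64/1369) * [[10, -81/8], [-81/8, 793/64]]
first-kind symbols [ij,l] = (1/2)(d_i g_jl + d_j g_il - d_l g_ij): [ss,s] = E_s/2 = 243/8, [ss,t] = F_s - E_t/2 = 27, [st,s] = E_t/2 = 0, [st,t] = G_s/2 = 0, [tt,s] = F_t - G_s/2 = 0, [tt,t] = G_t/2 = 0
Gamma^s_ij = (G*[ij,s] - F*[ij,t])/(EG - F^2), Gamma^t_ij = (E*[ij,t] - F*[ij,s])/(EG - F^2)
Gamma_sss = 1944/1369, Gamma_sst = 0, Gamma_stt = 0, Gamma_tss = 1728/1369, Gamma_tst = 0, Gamma_ttt = 0
X = (15/8, -3/4), Y = (5/3, 3/4) at the point

Answer: (nabla_X Y)^s = 19851/10952, (nabla_X Y)^t = 9507/1369


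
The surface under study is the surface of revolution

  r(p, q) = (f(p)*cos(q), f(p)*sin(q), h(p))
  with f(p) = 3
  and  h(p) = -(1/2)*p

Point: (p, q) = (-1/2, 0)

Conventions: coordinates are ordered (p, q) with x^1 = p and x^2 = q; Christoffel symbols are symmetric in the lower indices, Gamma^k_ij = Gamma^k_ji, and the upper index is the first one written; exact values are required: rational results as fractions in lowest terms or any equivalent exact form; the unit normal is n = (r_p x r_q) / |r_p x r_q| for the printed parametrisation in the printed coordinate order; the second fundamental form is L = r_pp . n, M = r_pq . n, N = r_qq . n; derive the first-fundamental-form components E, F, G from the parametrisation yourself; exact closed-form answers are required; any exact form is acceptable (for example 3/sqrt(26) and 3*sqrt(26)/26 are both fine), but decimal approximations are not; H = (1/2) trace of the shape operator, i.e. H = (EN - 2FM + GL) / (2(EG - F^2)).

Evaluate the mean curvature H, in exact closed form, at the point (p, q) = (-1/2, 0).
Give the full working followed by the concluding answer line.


f = 3, f' = 0, f'' = 0, h' = -1/2, h'' = 0
E = 1/4, F = 0, G = 9; answer radicand W^2 = 1/4
unnormalised second-form numerators: l = 0, m = 0, n = -3/2; L = l/sqrt(1/4), and similarly M = m/sqrt(W^2), N = n/sqrt(W^2)
H = (E*n - 2*F*m + G*l) / (2*(EG - F^2)*sqrt(W^2)); E*n - 2*F*m + G*l = -3/8, EG - F^2 = 9/4, so H = (-1/12)/sqrt(1/4)

Answer: H = -1/6


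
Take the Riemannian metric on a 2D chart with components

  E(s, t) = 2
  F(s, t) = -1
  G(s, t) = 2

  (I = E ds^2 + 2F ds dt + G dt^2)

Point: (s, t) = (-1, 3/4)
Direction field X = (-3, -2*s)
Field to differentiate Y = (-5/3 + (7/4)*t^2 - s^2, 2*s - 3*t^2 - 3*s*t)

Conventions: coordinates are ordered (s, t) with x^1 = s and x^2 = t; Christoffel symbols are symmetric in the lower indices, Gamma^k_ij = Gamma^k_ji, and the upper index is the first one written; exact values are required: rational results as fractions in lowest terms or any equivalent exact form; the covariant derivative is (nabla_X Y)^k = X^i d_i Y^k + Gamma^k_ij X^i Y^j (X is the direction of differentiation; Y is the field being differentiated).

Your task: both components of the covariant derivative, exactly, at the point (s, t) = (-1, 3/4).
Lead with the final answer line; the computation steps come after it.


Answer: (nabla_X Y)^s = -3/4, (nabla_X Y)^t = -9/4

E = 2, F = -1, G = 2 at the point
E_s = 0, E_t = 0, F_s = 0, F_t = 0, G_s = 0, G_t = 0
EG - F^2 = 3;  g^inv = (1/3) * [[2, 1], [1, 2]]
first-kind symbols [ij,l] = (1/2)(d_i g_jl + d_j g_il - d_l g_ij): [ss,s] = E_s/2 = 0, [ss,t] = F_s - E_t/2 = 0, [st,s] = E_t/2 = 0, [st,t] = G_s/2 = 0, [tt,s] = F_t - G_s/2 = 0, [tt,t] = G_t/2 = 0
Gamma^s_ij = (G*[ij,s] - F*[ij,t])/(EG - F^2), Gamma^t_ij = (E*[ij,t] - F*[ij,s])/(EG - F^2)
Gamma_sss = 0, Gamma_sst = 0, Gamma_stt = 0, Gamma_tss = 0, Gamma_tst = 0, Gamma_ttt = 0
X = (-3, 2), Y = (-323/192, -23/16) at the point


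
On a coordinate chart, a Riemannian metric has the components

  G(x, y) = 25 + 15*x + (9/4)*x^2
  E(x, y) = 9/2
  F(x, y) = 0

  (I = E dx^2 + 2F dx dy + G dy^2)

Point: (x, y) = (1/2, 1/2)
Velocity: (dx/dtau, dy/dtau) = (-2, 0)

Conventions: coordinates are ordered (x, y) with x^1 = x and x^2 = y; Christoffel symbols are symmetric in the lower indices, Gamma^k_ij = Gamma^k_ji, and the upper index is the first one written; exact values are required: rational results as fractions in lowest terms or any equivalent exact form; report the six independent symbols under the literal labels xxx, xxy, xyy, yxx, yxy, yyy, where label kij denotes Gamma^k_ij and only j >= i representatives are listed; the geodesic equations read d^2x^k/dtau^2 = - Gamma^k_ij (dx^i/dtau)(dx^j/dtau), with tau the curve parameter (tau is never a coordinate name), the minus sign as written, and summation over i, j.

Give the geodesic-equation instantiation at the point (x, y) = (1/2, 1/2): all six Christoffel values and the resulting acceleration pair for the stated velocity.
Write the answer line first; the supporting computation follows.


Answer: Gamma_xxx = 0, Gamma_xxy = 0, Gamma_xyy = -23/12, Gamma_yxx = 0, Gamma_yxy = 6/23, Gamma_yyy = 0; accelerations (d^2x/dtau^2, d^2y/dtau^2) = (0, 0)

E = 9/2, F = 0, G = 529/16 at the point
E_x = 0, E_y = 0, F_x = 0, F_y = 0, G_x = 69/4, G_y = 0
EG - F^2 = 4761/32;  g^inv = (32/4761) * [[529/16, 0], [0, 9/2]]
first-kind symbols [ij,l] = (1/2)(d_i g_jl + d_j g_il - d_l g_ij): [xx,x] = E_x/2 = 0, [xx,y] = F_x - E_y/2 = 0, [xy,x] = E_y/2 = 0, [xy,y] = G_x/2 = 69/8, [yy,x] = F_y - G_x/2 = -69/8, [yy,y] = G_y/2 = 0
Gamma^x_ij = (G*[ij,x] - F*[ij,y])/(EG - F^2), Gamma^y_ij = (E*[ij,y] - F*[ij,x])/(EG - F^2)
Gamma_xxx = 0, Gamma_xxy = 0, Gamma_xyy = -23/12, Gamma_yxx = 0, Gamma_yxy = 6/23, Gamma_yyy = 0
d^2x/dtau^2 = -(Gamma_xxx*(-2)^2 + 2*Gamma_xxy*(-2)*(0) + Gamma_xyy*(0)^2) = 0
d^2y/dtau^2 = -(Gamma_yxx*(-2)^2 + 2*Gamma_yxy*(-2)*(0) + Gamma_yyy*(0)^2) = 0


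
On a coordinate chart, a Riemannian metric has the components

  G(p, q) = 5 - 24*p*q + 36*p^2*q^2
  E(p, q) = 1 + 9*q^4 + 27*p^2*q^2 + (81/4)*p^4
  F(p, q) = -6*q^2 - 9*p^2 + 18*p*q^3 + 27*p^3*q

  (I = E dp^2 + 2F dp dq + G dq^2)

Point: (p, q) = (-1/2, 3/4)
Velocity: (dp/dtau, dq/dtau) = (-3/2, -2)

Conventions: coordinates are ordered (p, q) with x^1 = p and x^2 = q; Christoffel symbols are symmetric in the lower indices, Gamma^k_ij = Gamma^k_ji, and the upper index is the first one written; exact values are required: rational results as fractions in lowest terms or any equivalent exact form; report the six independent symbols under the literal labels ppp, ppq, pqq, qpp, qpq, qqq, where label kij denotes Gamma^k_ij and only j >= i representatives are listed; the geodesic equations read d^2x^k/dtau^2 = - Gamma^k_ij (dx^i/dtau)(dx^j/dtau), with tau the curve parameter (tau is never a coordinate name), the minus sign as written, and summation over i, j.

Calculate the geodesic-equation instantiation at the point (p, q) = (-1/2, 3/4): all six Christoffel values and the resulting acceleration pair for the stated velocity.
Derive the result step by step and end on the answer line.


E = 2281/256, F = -765/64, G = 305/16 at the point
E_p = -405/16, E_q = 405/16, F_p = 1017/32, F_q = -441/16, G_p = -153/4, G_q = 51/2
EG - F^2 = 6905/256;  g^inv = (256/6905) * [[305/16, 765/64], [765/64, 2281/256]]
first-kind symbols [ij,l] = (1/2)(d_i g_jl + d_j g_il - d_l g_ij): [pp,p] = E_p/2 = -405/32, [pp,q] = F_p - E_q/2 = 153/8, [pq,p] = E_q/2 = 405/32, [pq,q] = G_p/2 = -153/8, [qq,p] = F_q - G_p/2 = -135/16, [qq,q] = G_q/2 = 51/4
Gamma^p_ij = (G*[ij,p] - F*[ij,q])/(EG - F^2), Gamma^q_ij = (E*[ij,q] - F*[ij,p])/(EG - F^2)
Gamma_ppp = -648/1381, Gamma_ppq = 648/1381, Gamma_pqq = -432/1381, Gamma_qpp = 4896/6905, Gamma_qpq = -4896/6905, Gamma_qqq = 3264/6905
d^2p/dtau^2 = -(Gamma_ppp*(-3/2)^2 + 2*Gamma_ppq*(-3/2)*(-2) + Gamma_pqq*(-2)^2) = -702/1381
d^2q/dtau^2 = -(Gamma_qpp*(-3/2)^2 + 2*Gamma_qpq*(-3/2)*(-2) + Gamma_qqq*(-2)^2) = 5304/6905

Answer: Gamma_ppp = -648/1381, Gamma_ppq = 648/1381, Gamma_pqq = -432/1381, Gamma_qpp = 4896/6905, Gamma_qpq = -4896/6905, Gamma_qqq = 3264/6905; accelerations (d^2p/dtau^2, d^2q/dtau^2) = (-702/1381, 5304/6905)


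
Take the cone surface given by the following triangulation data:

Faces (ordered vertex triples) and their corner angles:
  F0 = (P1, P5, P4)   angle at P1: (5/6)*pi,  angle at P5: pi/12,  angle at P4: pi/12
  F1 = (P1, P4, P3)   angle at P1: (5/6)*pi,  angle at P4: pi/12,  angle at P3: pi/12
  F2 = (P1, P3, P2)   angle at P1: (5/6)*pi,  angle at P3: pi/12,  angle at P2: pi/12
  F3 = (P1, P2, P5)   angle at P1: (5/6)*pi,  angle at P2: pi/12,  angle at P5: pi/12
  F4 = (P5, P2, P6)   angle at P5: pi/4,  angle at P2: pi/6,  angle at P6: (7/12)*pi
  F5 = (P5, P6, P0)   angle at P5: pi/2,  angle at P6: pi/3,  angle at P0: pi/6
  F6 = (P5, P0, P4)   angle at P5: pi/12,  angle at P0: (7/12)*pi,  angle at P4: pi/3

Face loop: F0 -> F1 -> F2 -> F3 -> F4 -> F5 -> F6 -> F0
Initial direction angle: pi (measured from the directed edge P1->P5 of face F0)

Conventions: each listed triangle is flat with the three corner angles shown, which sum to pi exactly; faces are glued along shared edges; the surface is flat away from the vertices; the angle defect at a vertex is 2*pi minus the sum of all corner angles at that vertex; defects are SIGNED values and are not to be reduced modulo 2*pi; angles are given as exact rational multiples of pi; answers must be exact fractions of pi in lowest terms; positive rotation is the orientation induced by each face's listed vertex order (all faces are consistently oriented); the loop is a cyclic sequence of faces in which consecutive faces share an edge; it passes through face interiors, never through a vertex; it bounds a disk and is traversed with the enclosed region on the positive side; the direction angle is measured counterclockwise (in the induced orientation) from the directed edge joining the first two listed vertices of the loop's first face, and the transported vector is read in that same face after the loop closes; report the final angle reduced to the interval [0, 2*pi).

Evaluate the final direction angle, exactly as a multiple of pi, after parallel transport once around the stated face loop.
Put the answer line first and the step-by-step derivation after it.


Answer: final direction angle = (2/3)*pi

enclosed vertex P1: corner angles sum to (10/3)*pi, defect = 2*pi - (10/3)*pi = (-4/3)*pi
enclosed vertex P5: corner angles sum to pi, defect = 2*pi - pi = pi
adding the enclosed defects to the starting angle (mod 2*pi, induced orientation) gives the holonomy
final angle = pi - pi/3 = (2/3)*pi (mod 2*pi)
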